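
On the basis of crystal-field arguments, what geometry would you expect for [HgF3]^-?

trigonal planar

Summing ligand charges against the −1 overall charge gives an oxidation state of +2 for mercury.
Hg sits in group 12, so the d-electron count is 12 − 2 = 10.
With 3 monodentate ligands the coordination number is 3.
Three ligands around a d¹⁰ centre minimise repulsion in a trigonal-planar arrangement.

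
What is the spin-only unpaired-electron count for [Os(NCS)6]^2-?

2 unpaired electrons

Summing ligand charges against the −2 overall charge gives an oxidation state of +4 for osmium.
Osmium is a group-8 element; Os(IV) is therefore d⁴.
The spin state decides the count: a 5d ion has a large Δₒ and is invariably low-spin.
An octahedral low-spin d⁴ ion is t₂g⁴e_g⁰, giving 2 unpaired electrons.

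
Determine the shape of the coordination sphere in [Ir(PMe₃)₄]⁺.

Summing ligand charges against the +1 overall charge gives an oxidation state of +1 for iridium.
Iridium is a group-9 element; Ir(I) is therefore d⁸.
Coordination number: 4.
A 5d d⁸ ion has a large crystal-field splitting; square planar leaves the high-energy d_{x²−y²} orbital empty and maximises CFSE.

square planar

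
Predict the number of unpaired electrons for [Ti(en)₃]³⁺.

1

Ethylenediamine is neutral; balancing the +3 overall charge requires Ti(III).
Titanium is a group-4 element; Ti(III) is therefore d¹.
Counting donor atoms: 3×ethylenediamine (bidentate) → 6 donors. Coordination number = 6.
In an octahedral field the d¹ configuration is t₂g¹e_g⁰ (only one arrangement possible), giving 1 unpaired electron.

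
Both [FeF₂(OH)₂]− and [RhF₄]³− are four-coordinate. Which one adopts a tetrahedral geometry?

[FeF₂(OH)₂]−

For [FeF₂(OH)₂]−: Ligand charges: each fluoride is −1; each hydroxide is −1. With an overall charge of −1 the iron centre must be in the +3 oxidation state. Group 8 minus oxidation state 3 gives a d⁵ configuration. A high-spin d⁵ ion has zero CFSE in either geometry, so four ligands adopt the sterically favoured tetrahedral geometry. → tetrahedral.
For [RhF₄]³−: Ligand charges: each fluoride is −1. With an overall charge of −3 the rhodium centre must be in the +1 oxidation state. Group 9 minus oxidation state 1 gives a d⁸ configuration. A 4d d⁸ ion has a large crystal-field splitting; square planar leaves the high-energy d_{x²−y²} orbital empty and maximises CFSE. → square planar.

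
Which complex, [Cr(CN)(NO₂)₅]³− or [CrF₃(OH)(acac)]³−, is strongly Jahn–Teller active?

[CrF₃(OH)(acac)]³−

[Cr(CN)(NO₂)₅]³−: Each cyanide is −1; each nitro (N-bound nitrite) is −1; balancing the −3 overall charge requires Cr(III). Chromium is a group-6 element; Cr(III) is therefore d³. The d³ configuration leaves the e_g set evenly filled (or empty) — no strong Jahn–Teller driving force.
[CrF₃(OH)(acac)]³−: Summing ligand charges against the −3 overall charge gives an oxidation state of +2 for chromium. Chromium is a group-6 element; Cr(II) is therefore d⁴. Acetylacetonate, fluoride, and hydroxide are weak-field ligands for a first-row metal, so the complex is high-spin. The t₂g³e_g¹ (high-spin) configuration has an unevenly filled e_g set; the Jahn–Teller theorem predicts a tetragonal distortion (typically axial elongation) to lift the degeneracy.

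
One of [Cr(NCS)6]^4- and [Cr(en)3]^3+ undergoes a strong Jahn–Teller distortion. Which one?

[Cr(NCS)6]^4-

[Cr(NCS)6]^4-: Summing ligand charges against the −4 overall charge gives an oxidation state of +2 for chromium. Cr sits in group 6, so the d-electron count is 6 − 2 = 4. Isothiocyanate is a weak-field ligand for a first-row metal, so the complex is high-spin. The t₂g³e_g¹ (high-spin) configuration has an unevenly filled e_g set; the Jahn–Teller theorem predicts a tetragonal distortion (typically axial elongation) to lift the degeneracy.
[Cr(en)3]^3+: Ethylenediamine is neutral; balancing the +3 overall charge requires Cr(III). Group 6 minus oxidation state 3 gives a d³ configuration. The d³ configuration leaves the e_g set evenly filled (or empty) — no strong Jahn–Teller driving force.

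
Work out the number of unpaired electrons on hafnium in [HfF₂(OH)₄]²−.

Ligand charges: each fluoride is −1; each hydroxide is −1. With an overall charge of −2 the hafnium centre must be in the +4 oxidation state.
Hf sits in group 4, so the d-electron count is 4 − 4 = 0.
In an octahedral field the d⁰ configuration is t₂g⁰e_g⁰, giving 0 unpaired electrons.

0 unpaired electrons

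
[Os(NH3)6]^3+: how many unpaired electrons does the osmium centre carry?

Summing ligand charges against the +3 overall charge gives an oxidation state of +3 for osmium.
Os sits in group 8, so the d-electron count is 8 − 3 = 5.
The spin state decides the count: a 5d ion has a large Δₒ and is invariably low-spin.
An octahedral low-spin d⁵ ion is t₂g⁵e_g⁰, giving 1 unpaired electron.

1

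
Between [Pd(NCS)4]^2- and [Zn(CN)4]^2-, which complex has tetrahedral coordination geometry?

For [Pd(NCS)4]^2-: Each isothiocyanate is −1; balancing the −2 overall charge requires Pd(II). Group 10 minus oxidation state 2 gives a d⁸ configuration. A 4d d⁸ ion has a large crystal-field splitting; square planar leaves the high-energy d_{x²−y²} orbital empty and maximises CFSE. → square planar.
For [Zn(CN)4]^2-: Summing ligand charges against the −2 overall charge gives an oxidation state of +2 for zinc. Group 12 minus oxidation state 2 gives a d¹⁰ configuration. A d¹⁰ ion has no crystal-field stabilisation preference between square planar and tetrahedral, so four ligands adopt the sterically favoured tetrahedral geometry. → tetrahedral.

[Zn(CN)4]^2-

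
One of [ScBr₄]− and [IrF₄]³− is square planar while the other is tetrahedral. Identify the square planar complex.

For [ScBr₄]−: Each bromide is −1; balancing the −1 overall charge requires Sc(III). Sc sits in group 3, so the d-electron count is 3 − 3 = 0. A d⁰ ion has no crystal-field stabilisation preference between square planar and tetrahedral, so four ligands adopt the sterically favoured tetrahedral geometry. → tetrahedral.
For [IrF₄]³−: Ligand charges: each fluoride is −1. With an overall charge of −3 the iridium centre must be in the +1 oxidation state. Iridium is a group-9 element; Ir(I) is therefore d⁸. A 5d d⁸ ion has a large crystal-field splitting; square planar leaves the high-energy d_{x²−y²} orbital empty and maximises CFSE. → square planar.

[IrF₄]³−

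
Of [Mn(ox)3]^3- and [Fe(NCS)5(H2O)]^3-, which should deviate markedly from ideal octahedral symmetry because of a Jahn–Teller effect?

[Mn(ox)3]^3-: Ligand charges: each oxalate is −2. With an overall charge of −3 the manganese centre must be in the +3 oxidation state. Manganese is a group-7 element; Mn(III) is therefore d⁴. Oxalate is a weak-field ligand for a first-row metal, so the complex is high-spin. The t₂g³e_g¹ (high-spin) configuration has an unevenly filled e_g set; the Jahn–Teller theorem predicts a tetragonal distortion (typically axial elongation) to lift the degeneracy.
[Fe(NCS)5(H2O)]^3-: Ligand charges: each isothiocyanate is −1; water is neutral. With an overall charge of −3 the iron centre must be in the +2 oxidation state. Group 8 minus oxidation state 2 gives a d⁶ configuration. Isothiocyanate is a weak-field ligand for a first-row metal, so the complex is high-spin. The d⁶ configuration leaves the e_g set evenly filled (or empty) — no strong Jahn–Teller driving force.

[Mn(ox)3]^3-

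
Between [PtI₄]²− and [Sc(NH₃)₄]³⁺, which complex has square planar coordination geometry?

[PtI₄]²−

For [PtI₄]²−: Summing ligand charges against the −2 overall charge gives an oxidation state of +2 for platinum. Pt sits in group 10, so the d-electron count is 10 − 2 = 8. A 5d d⁸ ion has a large crystal-field splitting; square planar leaves the high-energy d_{x²−y²} orbital empty and maximises CFSE. → square planar.
For [Sc(NH₃)₄]³⁺: Ligand charges: ammonia is neutral. With an overall charge of +3 the scandium centre must be in the +3 oxidation state. Group 3 minus oxidation state 3 gives a d⁰ configuration. A d⁰ ion has no crystal-field stabilisation preference between square planar and tetrahedral, so four ligands adopt the sterically favoured tetrahedral geometry. → tetrahedral.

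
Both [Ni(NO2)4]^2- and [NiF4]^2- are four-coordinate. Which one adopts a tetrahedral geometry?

[NiF4]^2-

For [Ni(NO2)4]^2-: Summing ligand charges against the −2 overall charge gives an oxidation state of +2 for nickel. Nickel is a group-10 element; Ni(II) is therefore d⁸. Nitro (N-bound nitrite) is a strong-field ligand (high in the spectrochemical series). A 3d d⁸ ion with strong-field ligands gains enough CFSE to favour square planar over tetrahedral. → square planar.
For [NiF4]^2-: Each fluoride is −1; balancing the −2 overall charge requires Ni(II). Group 10 minus oxidation state 2 gives a d⁸ configuration. Fluoride is a weak-field ligand. With weak-field ligands the CFSE gain from square planar is small, so a 3d d⁸ ion takes the sterically preferred tetrahedral geometry. → tetrahedral.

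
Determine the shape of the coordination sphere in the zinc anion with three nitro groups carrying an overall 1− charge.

trigonal planar

Each nitro (N-bound nitrite) is −1; balancing the −1 overall charge requires Zn(II).
Zinc is a group-12 element; Zn(II) is therefore d¹⁰.
With 3 monodentate ligands the coordination number is 3.
Three ligands around a d¹⁰ centre minimise repulsion in a trigonal-planar arrangement.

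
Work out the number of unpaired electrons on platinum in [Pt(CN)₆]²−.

0

Summing ligand charges against the −2 overall charge gives an oxidation state of +4 for platinum.
Pt sits in group 10, so the d-electron count is 10 − 4 = 6.
The spin state decides the count: a 5d ion has a large Δₒ and is invariably low-spin.
An octahedral low-spin d⁶ ion is t₂g⁶e_g⁰, giving 0 unpaired electrons.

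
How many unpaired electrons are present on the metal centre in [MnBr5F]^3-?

Each bromide is −1; each fluoride is −1; balancing the −3 overall charge requires Mn(III).
Manganese is a group-7 element; Mn(III) is therefore d⁴.
The spin state decides the count: Bromide and fluoride are weak-field ligands for a first-row metal, so the complex is high-spin.
An octahedral high-spin d⁴ ion is t₂g³e_g¹, giving 4 unpaired electrons.

4 unpaired electrons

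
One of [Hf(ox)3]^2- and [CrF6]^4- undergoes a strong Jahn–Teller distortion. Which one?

[CrF6]^4-

[Hf(ox)3]^2-: Summing ligand charges against the −2 overall charge gives an oxidation state of +4 for hafnium. Group 4 minus oxidation state 4 gives a d⁰ configuration. The d⁰ configuration leaves the e_g set evenly filled (or empty) — no strong Jahn–Teller driving force.
[CrF6]^4-: Summing ligand charges against the −4 overall charge gives an oxidation state of +2 for chromium. Group 6 minus oxidation state 2 gives a d⁴ configuration. Fluoride is a weak-field ligand for a first-row metal, so the complex is high-spin. The t₂g³e_g¹ (high-spin) configuration has an unevenly filled e_g set; the Jahn–Teller theorem predicts a tetragonal distortion (typically axial elongation) to lift the degeneracy.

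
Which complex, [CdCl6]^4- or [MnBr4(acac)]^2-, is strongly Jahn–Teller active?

[MnBr4(acac)]^2-

[CdCl6]^4-: Ligand charges: each chloride is −1. With an overall charge of −4 the cadmium centre must be in the +2 oxidation state. Cd sits in group 12, so the d-electron count is 12 − 2 = 10. The d¹⁰ configuration leaves the e_g set evenly filled (or empty) — no strong Jahn–Teller driving force.
[MnBr4(acac)]^2-: Summing ligand charges against the −2 overall charge gives an oxidation state of +3 for manganese. Mn sits in group 7, so the d-electron count is 7 − 3 = 4. Acetylacetonate and bromide are weak-field ligands for a first-row metal, so the complex is high-spin. The t₂g³e_g¹ (high-spin) configuration has an unevenly filled e_g set; the Jahn–Teller theorem predicts a tetragonal distortion (typically axial elongation) to lift the degeneracy.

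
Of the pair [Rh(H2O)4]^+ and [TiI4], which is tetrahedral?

For [Rh(H2O)4]^+: Water is neutral; balancing the +1 overall charge requires Rh(I). Rh sits in group 9, so the d-electron count is 9 − 1 = 8. A 4d d⁸ ion has a large crystal-field splitting; square planar leaves the high-energy d_{x²−y²} orbital empty and maximises CFSE. → square planar.
For [TiI4]: Each iodide is −1; balancing the 0 overall charge requires Ti(IV). Ti sits in group 4, so the d-electron count is 4 − 4 = 0. A d⁰ ion has no crystal-field stabilisation preference between square planar and tetrahedral, so four ligands adopt the sterically favoured tetrahedral geometry. → tetrahedral.

[TiI4]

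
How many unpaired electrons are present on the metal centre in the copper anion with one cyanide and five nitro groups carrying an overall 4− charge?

Each cyanide is −1; each nitro (N-bound nitrite) is −1; balancing the −4 overall charge requires Cu(II).
Group 11 minus oxidation state 2 gives a d⁹ configuration.
In an octahedral field the d⁹ configuration is t₂g⁶e_g³ (only one arrangement possible), giving 1 unpaired electron.

1 unpaired electron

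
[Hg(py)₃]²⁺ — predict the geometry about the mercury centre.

trigonal planar

Summing ligand charges against the +2 overall charge gives an oxidation state of +2 for mercury.
Mercury is a group-12 element; Hg(II) is therefore d¹⁰.
With 3 monodentate ligands the coordination number is 3.
Three ligands around a d¹⁰ centre minimise repulsion in a trigonal-planar arrangement.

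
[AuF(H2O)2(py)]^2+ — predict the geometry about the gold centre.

Ligand charges: each fluoride is −1; water is neutral; pyridine is neutral. With an overall charge of +2 the gold centre must be in the +3 oxidation state.
Au sits in group 11, so the d-electron count is 11 − 3 = 8.
With 4 monodentate ligands the coordination number is 4.
A 5d d⁸ ion has a large crystal-field splitting; square planar leaves the high-energy d_{x²−y²} orbital empty and maximises CFSE.

square planar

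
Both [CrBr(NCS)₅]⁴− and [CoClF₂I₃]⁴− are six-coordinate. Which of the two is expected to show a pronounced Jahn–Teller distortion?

[CrBr(NCS)₅]⁴−

[CrBr(NCS)₅]⁴−: Summing ligand charges against the −4 overall charge gives an oxidation state of +2 for chromium. Group 6 minus oxidation state 2 gives a d⁴ configuration. Bromide and isothiocyanate are weak-field ligands for a first-row metal, so the complex is high-spin. The t₂g³e_g¹ (high-spin) configuration has an unevenly filled e_g set; the Jahn–Teller theorem predicts a tetragonal distortion (typically axial elongation) to lift the degeneracy.
[CoClF₂I₃]⁴−: Ligand charges: each chloride is −1; each fluoride is −1; each iodide is −1. With an overall charge of −4 the cobalt centre must be in the +2 oxidation state. Group 9 minus oxidation state 2 gives a d⁷ configuration. Chloride, fluoride, and iodide are weak-field ligands for a first-row metal, so the complex is high-spin. The d⁷ configuration leaves the e_g set evenly filled (or empty) — no strong Jahn–Teller driving force.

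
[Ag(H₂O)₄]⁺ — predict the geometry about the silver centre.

Summing ligand charges against the +1 overall charge gives an oxidation state of +1 for silver.
Silver is a group-11 element; Ag(I) is therefore d¹⁰.
With 4 monodentate ligands the coordination number is 4.
A d¹⁰ ion has no crystal-field stabilisation preference between square planar and tetrahedral, so four ligands adopt the sterically favoured tetrahedral geometry.

tetrahedral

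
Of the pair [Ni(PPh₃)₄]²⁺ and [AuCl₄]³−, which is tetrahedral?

For [Ni(PPh₃)₄]²⁺: Triphenylphosphine is neutral; balancing the +2 overall charge requires Ni(II). Nickel is a group-10 element; Ni(II) is therefore d⁸. Triphenylphosphine is a strong-field ligand (high in the spectrochemical series). A 3d d⁸ ion with strong-field ligands gains enough CFSE to favour square planar over tetrahedral. → square planar.
For [AuCl₄]³−: Summing ligand charges against the −3 overall charge gives an oxidation state of +1 for gold. Au sits in group 11, so the d-electron count is 11 − 1 = 10. A d¹⁰ ion has no crystal-field stabilisation preference between square planar and tetrahedral, so four ligands adopt the sterically favoured tetrahedral geometry. → tetrahedral.

[AuCl₄]³−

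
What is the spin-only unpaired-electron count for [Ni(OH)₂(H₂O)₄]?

Each hydroxide is −1; water is neutral; balancing the 0 overall charge requires Ni(II).
Group 10 minus oxidation state 2 gives a d⁸ configuration.
In an octahedral field the d⁸ configuration is t₂g⁶e_g² (only one arrangement possible), giving 2 unpaired electrons.

2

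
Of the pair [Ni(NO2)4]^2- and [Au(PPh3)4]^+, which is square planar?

[Ni(NO2)4]^2-

For [Ni(NO2)4]^2-: Summing ligand charges against the −2 overall charge gives an oxidation state of +2 for nickel. Group 10 minus oxidation state 2 gives a d⁸ configuration. Nitro (N-bound nitrite) is a strong-field ligand (high in the spectrochemical series). A 3d d⁸ ion with strong-field ligands gains enough CFSE to favour square planar over tetrahedral. → square planar.
For [Au(PPh3)4]^+: Summing ligand charges against the +1 overall charge gives an oxidation state of +1 for gold. Gold is a group-11 element; Au(I) is therefore d¹⁰. A d¹⁰ ion has no crystal-field stabilisation preference between square planar and tetrahedral, so four ligands adopt the sterically favoured tetrahedral geometry. → tetrahedral.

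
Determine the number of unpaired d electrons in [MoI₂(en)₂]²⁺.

Ligand charges: each iodide is −1; ethylenediamine is neutral. With an overall charge of +2 the molybdenum centre must be in the +4 oxidation state.
Mo sits in group 6, so the d-electron count is 6 − 4 = 2.
Counting donor atoms: 2×iodide (monodentate) → 2 donors; 2×ethylenediamine (bidentate) → 4 donors. Coordination number = 6.
In an octahedral field the d² configuration is t₂g²e_g⁰ (only one arrangement possible), giving 2 unpaired electrons.

2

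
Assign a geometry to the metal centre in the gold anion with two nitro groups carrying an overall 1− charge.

linear

Each nitro (N-bound nitrite) is −1; balancing the −1 overall charge requires Au(I).
Gold is a group-11 element; Au(I) is therefore d¹⁰.
With 2 monodentate ligands the coordination number is 2.
A d¹⁰ ion with only two ligands adopts a linear arrangement (sp hybridisation; no CFSE preference).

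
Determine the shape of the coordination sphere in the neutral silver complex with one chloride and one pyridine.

Ligand charges: each chloride is −1; pyridine is neutral. With an overall charge of 0 the silver centre must be in the +1 oxidation state.
Ag sits in group 11, so the d-electron count is 11 − 1 = 10.
Coordination number: 2.
A d¹⁰ ion with only two ligands adopts a linear arrangement (sp hybridisation; no CFSE preference).

linear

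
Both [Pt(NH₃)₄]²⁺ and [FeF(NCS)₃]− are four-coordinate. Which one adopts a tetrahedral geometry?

For [Pt(NH₃)₄]²⁺: Summing ligand charges against the +2 overall charge gives an oxidation state of +2 for platinum. Group 10 minus oxidation state 2 gives a d⁸ configuration. A 5d d⁸ ion has a large crystal-field splitting; square planar leaves the high-energy d_{x²−y²} orbital empty and maximises CFSE. → square planar.
For [FeF(NCS)₃]−: Each fluoride is −1; each isothiocyanate is −1; balancing the −1 overall charge requires Fe(III). Fe sits in group 8, so the d-electron count is 8 − 3 = 5. A high-spin d⁵ ion has zero CFSE in either geometry, so four ligands adopt the sterically favoured tetrahedral geometry. → tetrahedral.

[FeF(NCS)₃]−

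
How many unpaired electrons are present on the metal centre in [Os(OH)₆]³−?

1 unpaired electron

Each hydroxide is −1; balancing the −3 overall charge requires Os(III).
Group 8 minus oxidation state 3 gives a d⁵ configuration.
The spin state decides the count: a 5d ion has a large Δₒ and is invariably low-spin.
An octahedral low-spin d⁵ ion is t₂g⁵e_g⁰, giving 1 unpaired electron.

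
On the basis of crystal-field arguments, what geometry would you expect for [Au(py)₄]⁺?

tetrahedral

Summing ligand charges against the +1 overall charge gives an oxidation state of +1 for gold.
Gold is a group-11 element; Au(I) is therefore d¹⁰.
With 4 monodentate ligands the coordination number is 4.
A d¹⁰ ion has no crystal-field stabilisation preference between square planar and tetrahedral, so four ligands adopt the sterically favoured tetrahedral geometry.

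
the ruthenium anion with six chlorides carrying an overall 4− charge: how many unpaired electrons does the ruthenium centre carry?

Summing ligand charges against the −4 overall charge gives an oxidation state of +2 for ruthenium.
Group 8 minus oxidation state 2 gives a d⁶ configuration.
The spin state decides the count: a 4d ion has a large Δₒ and is invariably low-spin.
An octahedral low-spin d⁶ ion is t₂g⁶e_g⁰, giving 0 unpaired electrons.

0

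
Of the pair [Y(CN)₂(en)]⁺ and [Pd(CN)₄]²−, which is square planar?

For [Y(CN)₂(en)]⁺: Each cyanide is −1; ethylenediamine is neutral; balancing the +1 overall charge requires Y(III). Y sits in group 3, so the d-electron count is 3 − 3 = 0. A d⁰ ion has no crystal-field stabilisation preference between square planar and tetrahedral, so four ligands adopt the sterically favoured tetrahedral geometry. → tetrahedral.
For [Pd(CN)₄]²−: Each cyanide is −1; balancing the −2 overall charge requires Pd(II). Group 10 minus oxidation state 2 gives a d⁸ configuration. A 4d d⁸ ion has a large crystal-field splitting; square planar leaves the high-energy d_{x²−y²} orbital empty and maximises CFSE. → square planar.

[Pd(CN)₄]²−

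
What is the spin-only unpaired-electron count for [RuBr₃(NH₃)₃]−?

0 unpaired electrons

Each bromide is −1; ammonia is neutral; balancing the −1 overall charge requires Ru(II).
Group 8 minus oxidation state 2 gives a d⁶ configuration.
The spin state decides the count: a 4d ion has a large Δₒ and is invariably low-spin.
An octahedral low-spin d⁶ ion is t₂g⁶e_g⁰, giving 0 unpaired electrons.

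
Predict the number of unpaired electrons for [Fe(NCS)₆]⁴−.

Ligand charges: each isothiocyanate is −1. With an overall charge of −4 the iron centre must be in the +2 oxidation state.
Group 8 minus oxidation state 2 gives a d⁶ configuration.
The spin state decides the count: Isothiocyanate is a weak-field ligand for a first-row metal, so the complex is high-spin.
An octahedral high-spin d⁶ ion is t₂g⁴e_g², giving 4 unpaired electrons.

4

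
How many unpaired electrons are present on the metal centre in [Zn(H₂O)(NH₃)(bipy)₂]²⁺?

0

Water is neutral; ammonia is neutral; 2,2′-bipyridine is neutral; balancing the +2 overall charge requires Zn(II).
Zinc is a group-12 element; Zn(II) is therefore d¹⁰.
Counting donor atoms: 1×water (monodentate) → 1 donor; 1×ammonia (monodentate) → 1 donor; 2×2,2′-bipyridine (bidentate) → 4 donors. Coordination number = 6.
In an octahedral field the d¹⁰ configuration is t₂g⁶e_g⁴, giving 0 unpaired electrons.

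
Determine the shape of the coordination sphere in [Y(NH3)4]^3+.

Summing ligand charges against the +3 overall charge gives an oxidation state of +3 for yttrium.
Yttrium is a group-3 element; Y(III) is therefore d⁰.
With 4 monodentate ligands the coordination number is 4.
A d⁰ ion has no crystal-field stabilisation preference between square planar and tetrahedral, so four ligands adopt the sterically favoured tetrahedral geometry.

tetrahedral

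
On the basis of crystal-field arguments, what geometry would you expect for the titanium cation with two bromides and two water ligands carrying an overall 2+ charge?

Ligand charges: each bromide is −1; water is neutral. With an overall charge of +2 the titanium centre must be in the +4 oxidation state.
Titanium is a group-4 element; Ti(IV) is therefore d⁰.
With 4 monodentate ligands the coordination number is 4.
A d⁰ ion has no crystal-field stabilisation preference between square planar and tetrahedral, so four ligands adopt the sterically favoured tetrahedral geometry.

tetrahedral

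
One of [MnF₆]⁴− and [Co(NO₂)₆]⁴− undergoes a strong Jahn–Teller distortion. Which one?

[Co(NO₂)₆]⁴−

[MnF₆]⁴−: Each fluoride is −1; balancing the −4 overall charge requires Mn(II). Manganese is a group-7 element; Mn(II) is therefore d⁵. Fluoride is a weak-field ligand for a first-row metal, so the complex is high-spin. The d⁵ configuration leaves the e_g set evenly filled (or empty) — no strong Jahn–Teller driving force.
[Co(NO₂)₆]⁴−: Ligand charges: each nitro (N-bound nitrite) is −1. With an overall charge of −4 the cobalt centre must be in the +2 oxidation state. Cobalt is a group-9 element; Co(II) is therefore d⁷. Nitro (N-bound nitrite) is a strong-field ligand (high in the spectrochemical series) for a first-row metal, so the complex is low-spin. The t₂g⁶e_g¹ (low-spin) configuration has an unevenly filled e_g set; the Jahn–Teller theorem predicts a tetragonal distortion (typically axial elongation) to lift the degeneracy.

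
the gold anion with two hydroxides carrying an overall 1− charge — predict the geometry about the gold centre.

linear

Summing ligand charges against the −1 overall charge gives an oxidation state of +1 for gold.
Gold is a group-11 element; Au(I) is therefore d¹⁰.
With 2 monodentate ligands the coordination number is 2.
A d¹⁰ ion with only two ligands adopts a linear arrangement (sp hybridisation; no CFSE preference).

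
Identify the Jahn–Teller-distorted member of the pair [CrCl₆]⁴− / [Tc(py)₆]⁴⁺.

[CrCl₆]⁴−

[CrCl₆]⁴−: Ligand charges: each chloride is −1. With an overall charge of −4 the chromium centre must be in the +2 oxidation state. Chromium is a group-6 element; Cr(II) is therefore d⁴. Chloride is a weak-field ligand for a first-row metal, so the complex is high-spin. The t₂g³e_g¹ (high-spin) configuration has an unevenly filled e_g set; the Jahn–Teller theorem predicts a tetragonal distortion (typically axial elongation) to lift the degeneracy.
[Tc(py)₆]⁴⁺: Summing ligand charges against the +4 overall charge gives an oxidation state of +4 for technetium. Group 7 minus oxidation state 4 gives a d³ configuration. The d³ configuration leaves the e_g set evenly filled (or empty) — no strong Jahn–Teller driving force.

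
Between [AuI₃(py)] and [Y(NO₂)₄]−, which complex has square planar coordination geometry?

[AuI₃(py)]

For [AuI₃(py)]: Each iodide is −1; pyridine is neutral; balancing the 0 overall charge requires Au(III). Gold is a group-11 element; Au(III) is therefore d⁸. A 5d d⁸ ion has a large crystal-field splitting; square planar leaves the high-energy d_{x²−y²} orbital empty and maximises CFSE. → square planar.
For [Y(NO₂)₄]−: Summing ligand charges against the −1 overall charge gives an oxidation state of +3 for yttrium. Group 3 minus oxidation state 3 gives a d⁰ configuration. A d⁰ ion has no crystal-field stabilisation preference between square planar and tetrahedral, so four ligands adopt the sterically favoured tetrahedral geometry. → tetrahedral.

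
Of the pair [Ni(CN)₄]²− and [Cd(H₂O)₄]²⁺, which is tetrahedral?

For [Ni(CN)₄]²−: Each cyanide is −1; balancing the −2 overall charge requires Ni(II). Nickel is a group-10 element; Ni(II) is therefore d⁸. Cyanide is a strong-field ligand (high in the spectrochemical series). A 3d d⁸ ion with strong-field ligands gains enough CFSE to favour square planar over tetrahedral. → square planar.
For [Cd(H₂O)₄]²⁺: Ligand charges: water is neutral. With an overall charge of +2 the cadmium centre must be in the +2 oxidation state. Cd sits in group 12, so the d-electron count is 12 − 2 = 10. A d¹⁰ ion has no crystal-field stabilisation preference between square planar and tetrahedral, so four ligands adopt the sterically favoured tetrahedral geometry. → tetrahedral.

[Cd(H₂O)₄]²⁺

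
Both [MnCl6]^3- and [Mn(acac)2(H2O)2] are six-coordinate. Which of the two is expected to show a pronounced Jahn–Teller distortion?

[MnCl6]^3-: Summing ligand charges against the −3 overall charge gives an oxidation state of +3 for manganese. Group 7 minus oxidation state 3 gives a d⁴ configuration. Chloride is a weak-field ligand for a first-row metal, so the complex is high-spin. The t₂g³e_g¹ (high-spin) configuration has an unevenly filled e_g set; the Jahn–Teller theorem predicts a tetragonal distortion (typically axial elongation) to lift the degeneracy.
[Mn(acac)2(H2O)2]: Each acetylacetonate is −1; water is neutral; balancing the 0 overall charge requires Mn(II). Manganese is a group-7 element; Mn(II) is therefore d⁵. Acetylacetonate is a weak-field ligand for a first-row metal, so the complex is high-spin. The d⁵ configuration leaves the e_g set evenly filled (or empty) — no strong Jahn–Teller driving force.

[MnCl6]^3-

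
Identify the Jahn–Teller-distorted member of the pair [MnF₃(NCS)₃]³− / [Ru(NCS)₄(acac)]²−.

[MnF₃(NCS)₃]³−

[MnF₃(NCS)₃]³−: Each fluoride is −1; each isothiocyanate is −1; balancing the −3 overall charge requires Mn(III). Manganese is a group-7 element; Mn(III) is therefore d⁴. Fluoride and isothiocyanate are weak-field ligands for a first-row metal, so the complex is high-spin. The t₂g³e_g¹ (high-spin) configuration has an unevenly filled e_g set; the Jahn–Teller theorem predicts a tetragonal distortion (typically axial elongation) to lift the degeneracy.
[Ru(NCS)₄(acac)]²−: Summing ligand charges against the −2 overall charge gives an oxidation state of +3 for ruthenium. Ruthenium is a group-8 element; Ru(III) is therefore d⁵. A 4d ion has a large Δₒ and is invariably low-spin. The d⁵ configuration leaves the e_g set evenly filled (or empty) — no strong Jahn–Teller driving force.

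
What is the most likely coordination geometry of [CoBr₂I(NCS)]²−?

tetrahedral

Each bromide is −1; each iodide is −1; each isothiocyanate is −1; balancing the −2 overall charge requires Co(II).
Cobalt is a group-9 element; Co(II) is therefore d⁷.
With 4 monodentate ligands the coordination number is 4.
Bromide, iodide, and isothiocyanate are weak-field ligands.
For a high-spin 3d d⁷ ion with weak-field ligands the small Δₜ gives little square-planar CFSE advantage, so four ligands adopt the sterically favoured tetrahedral geometry.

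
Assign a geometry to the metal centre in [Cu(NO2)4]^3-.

Ligand charges: each nitro (N-bound nitrite) is −1. With an overall charge of −3 the copper centre must be in the +1 oxidation state.
Cu sits in group 11, so the d-electron count is 11 − 1 = 10.
Coordination number: 4.
A d¹⁰ ion has no crystal-field stabilisation preference between square planar and tetrahedral, so four ligands adopt the sterically favoured tetrahedral geometry.

tetrahedral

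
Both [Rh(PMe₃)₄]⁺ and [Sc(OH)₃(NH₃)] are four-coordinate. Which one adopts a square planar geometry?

For [Rh(PMe₃)₄]⁺: Trimethylphosphine is neutral; balancing the +1 overall charge requires Rh(I). Group 9 minus oxidation state 1 gives a d⁸ configuration. A 4d d⁸ ion has a large crystal-field splitting; square planar leaves the high-energy d_{x²−y²} orbital empty and maximises CFSE. → square planar.
For [Sc(OH)₃(NH₃)]: Summing ligand charges against the 0 overall charge gives an oxidation state of +3 for scandium. Sc sits in group 3, so the d-electron count is 3 − 3 = 0. A d⁰ ion has no crystal-field stabilisation preference between square planar and tetrahedral, so four ligands adopt the sterically favoured tetrahedral geometry. → tetrahedral.

[Rh(PMe₃)₄]⁺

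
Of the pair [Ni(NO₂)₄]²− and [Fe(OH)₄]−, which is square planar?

[Ni(NO₂)₄]²−

For [Ni(NO₂)₄]²−: Each nitro (N-bound nitrite) is −1; balancing the −2 overall charge requires Ni(II). Group 10 minus oxidation state 2 gives a d⁸ configuration. Nitro (N-bound nitrite) is a strong-field ligand (high in the spectrochemical series). A 3d d⁸ ion with strong-field ligands gains enough CFSE to favour square planar over tetrahedral. → square planar.
For [Fe(OH)₄]−: Summing ligand charges against the −1 overall charge gives an oxidation state of +3 for iron. Fe sits in group 8, so the d-electron count is 8 − 3 = 5. A high-spin d⁵ ion has zero CFSE in either geometry, so four ligands adopt the sterically favoured tetrahedral geometry. → tetrahedral.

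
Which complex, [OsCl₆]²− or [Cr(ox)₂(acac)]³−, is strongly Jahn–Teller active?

[OsCl₆]²−: Each chloride is −1; balancing the −2 overall charge requires Os(IV). Group 8 minus oxidation state 4 gives a d⁴ configuration. A 5d ion has a large Δₒ and is invariably low-spin. The d⁴ configuration leaves the e_g set evenly filled (or empty) — no strong Jahn–Teller driving force.
[Cr(ox)₂(acac)]³−: Ligand charges: each oxalate is −2; each acetylacetonate is −1. With an overall charge of −3 the chromium centre must be in the +2 oxidation state. Chromium is a group-6 element; Cr(II) is therefore d⁴. Acetylacetonate and oxalate are weak-field ligands for a first-row metal, so the complex is high-spin. The t₂g³e_g¹ (high-spin) configuration has an unevenly filled e_g set; the Jahn–Teller theorem predicts a tetragonal distortion (typically axial elongation) to lift the degeneracy.

[Cr(ox)₂(acac)]³−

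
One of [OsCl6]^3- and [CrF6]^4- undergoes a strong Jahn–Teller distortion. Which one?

[CrF6]^4-

[OsCl6]^3-: Ligand charges: each chloride is −1. With an overall charge of −3 the osmium centre must be in the +3 oxidation state. Os sits in group 8, so the d-electron count is 8 − 3 = 5. A 5d ion has a large Δₒ and is invariably low-spin. The d⁵ configuration leaves the e_g set evenly filled (or empty) — no strong Jahn–Teller driving force.
[CrF6]^4-: Ligand charges: each fluoride is −1. With an overall charge of −4 the chromium centre must be in the +2 oxidation state. Cr sits in group 6, so the d-electron count is 6 − 2 = 4. Fluoride is a weak-field ligand for a first-row metal, so the complex is high-spin. The t₂g³e_g¹ (high-spin) configuration has an unevenly filled e_g set; the Jahn–Teller theorem predicts a tetragonal distortion (typically axial elongation) to lift the degeneracy.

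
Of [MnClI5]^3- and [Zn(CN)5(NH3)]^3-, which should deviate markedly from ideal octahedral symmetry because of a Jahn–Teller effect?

[MnClI5]^3-: Summing ligand charges against the −3 overall charge gives an oxidation state of +3 for manganese. Mn sits in group 7, so the d-electron count is 7 − 3 = 4. Chloride and iodide are weak-field ligands for a first-row metal, so the complex is high-spin. The t₂g³e_g¹ (high-spin) configuration has an unevenly filled e_g set; the Jahn–Teller theorem predicts a tetragonal distortion (typically axial elongation) to lift the degeneracy.
[Zn(CN)5(NH3)]^3-: Ligand charges: each cyanide is −1; ammonia is neutral. With an overall charge of −3 the zinc centre must be in the +2 oxidation state. Zinc is a group-12 element; Zn(II) is therefore d¹⁰. The d¹⁰ configuration leaves the e_g set evenly filled (or empty) — no strong Jahn–Teller driving force.

[MnClI5]^3-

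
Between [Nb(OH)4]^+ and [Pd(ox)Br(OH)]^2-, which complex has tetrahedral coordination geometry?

[Nb(OH)4]^+

For [Nb(OH)4]^+: Each hydroxide is −1; balancing the +1 overall charge requires Nb(V). Nb sits in group 5, so the d-electron count is 5 − 5 = 0. A d⁰ ion has no crystal-field stabilisation preference between square planar and tetrahedral, so four ligands adopt the sterically favoured tetrahedral geometry. → tetrahedral.
For [Pd(ox)Br(OH)]^2-: Each oxalate is −2; each bromide is −1; each hydroxide is −1; balancing the −2 overall charge requires Pd(II). Group 10 minus oxidation state 2 gives a d⁸ configuration. A 4d d⁸ ion has a large crystal-field splitting; square planar leaves the high-energy d_{x²−y²} orbital empty and maximises CFSE. → square planar.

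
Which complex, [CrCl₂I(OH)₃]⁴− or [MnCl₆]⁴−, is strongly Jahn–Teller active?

[CrCl₂I(OH)₃]⁴−: Ligand charges: each chloride is −1; each iodide is −1; each hydroxide is −1. With an overall charge of −4 the chromium centre must be in the +2 oxidation state. Group 6 minus oxidation state 2 gives a d⁴ configuration. Chloride, hydroxide, and iodide are weak-field ligands for a first-row metal, so the complex is high-spin. The t₂g³e_g¹ (high-spin) configuration has an unevenly filled e_g set; the Jahn–Teller theorem predicts a tetragonal distortion (typically axial elongation) to lift the degeneracy.
[MnCl₆]⁴−: Ligand charges: each chloride is −1. With an overall charge of −4 the manganese centre must be in the +2 oxidation state. Manganese is a group-7 element; Mn(II) is therefore d⁵. Chloride is a weak-field ligand for a first-row metal, so the complex is high-spin. The d⁵ configuration leaves the e_g set evenly filled (or empty) — no strong Jahn–Teller driving force.

[CrCl₂I(OH)₃]⁴−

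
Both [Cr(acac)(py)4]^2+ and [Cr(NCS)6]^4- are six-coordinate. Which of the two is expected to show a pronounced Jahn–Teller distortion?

[Cr(NCS)6]^4-

[Cr(acac)(py)4]^2+: Each acetylacetonate is −1; pyridine is neutral; balancing the +2 overall charge requires Cr(III). Chromium is a group-6 element; Cr(III) is therefore d³. The d³ configuration leaves the e_g set evenly filled (or empty) — no strong Jahn–Teller driving force.
[Cr(NCS)6]^4-: Ligand charges: each isothiocyanate is −1. With an overall charge of −4 the chromium centre must be in the +2 oxidation state. Chromium is a group-6 element; Cr(II) is therefore d⁴. Isothiocyanate is a weak-field ligand for a first-row metal, so the complex is high-spin. The t₂g³e_g¹ (high-spin) configuration has an unevenly filled e_g set; the Jahn–Teller theorem predicts a tetragonal distortion (typically axial elongation) to lift the degeneracy.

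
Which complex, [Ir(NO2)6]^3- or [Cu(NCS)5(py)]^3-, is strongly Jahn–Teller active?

[Ir(NO2)6]^3-: Ligand charges: each nitro (N-bound nitrite) is −1. With an overall charge of −3 the iridium centre must be in the +3 oxidation state. Ir sits in group 9, so the d-electron count is 9 − 3 = 6. A 5d ion has a large Δₒ and is invariably low-spin. The d⁶ configuration leaves the e_g set evenly filled (or empty) — no strong Jahn–Teller driving force.
[Cu(NCS)5(py)]^3-: Summing ligand charges against the −3 overall charge gives an oxidation state of +2 for copper. Copper is a group-11 element; Cu(II) is therefore d⁹. The t₂g⁶e_g³ configuration has an unevenly filled e_g set; the Jahn–Teller theorem predicts a tetragonal distortion (typically axial elongation) to lift the degeneracy.

[Cu(NCS)5(py)]^3-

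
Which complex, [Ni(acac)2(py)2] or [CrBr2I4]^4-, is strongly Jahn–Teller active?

[Ni(acac)2(py)2]: Ligand charges: each acetylacetonate is −1; pyridine is neutral. With an overall charge of 0 the nickel centre must be in the +2 oxidation state. Nickel is a group-10 element; Ni(II) is therefore d⁸. The d⁸ configuration leaves the e_g set evenly filled (or empty) — no strong Jahn–Teller driving force.
[CrBr2I4]^4-: Ligand charges: each bromide is −1; each iodide is −1. With an overall charge of −4 the chromium centre must be in the +2 oxidation state. Chromium is a group-6 element; Cr(II) is therefore d⁴. Bromide and iodide are weak-field ligands for a first-row metal, so the complex is high-spin. The t₂g³e_g¹ (high-spin) configuration has an unevenly filled e_g set; the Jahn–Teller theorem predicts a tetragonal distortion (typically axial elongation) to lift the degeneracy.

[CrBr2I4]^4-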